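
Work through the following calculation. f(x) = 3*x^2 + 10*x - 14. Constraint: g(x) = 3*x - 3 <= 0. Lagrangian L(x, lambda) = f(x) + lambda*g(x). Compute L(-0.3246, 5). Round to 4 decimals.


Step 1: Evaluate f(x).
f(-0.3246) = 3*(-0.3246)^2 + 10*(-0.3246) - 14 = -16.9299
Step 2: Evaluate g(x).
g(-0.3246) = 3*-0.3246 - 3 = -3.9738
Step 3: Compute Lagrangian.
L = -16.9299 + 5*-3.9738 = -36.7989


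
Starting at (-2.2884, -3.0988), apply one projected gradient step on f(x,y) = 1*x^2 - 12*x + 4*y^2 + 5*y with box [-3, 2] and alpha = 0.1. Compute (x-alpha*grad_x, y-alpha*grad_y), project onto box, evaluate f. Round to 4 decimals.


Step 1: Compute gradient at (-2.2884, -3.0988).
grad_x = 2*1*-2.2884 - 12 = -16.5768
grad_y = 2*4*-3.0988 + 5 = -19.7904
Step 2: Gradient step.
x_raw = -2.2884 - 0.1*-16.5768 = -0.6307
y_raw = -3.0988 - 0.1*-19.7904 = -1.1198
Step 3: Project onto [-3, 2].
x_proj = clip(-0.6307) = -0.6307
y_proj = clip(-1.1198) = -1.1198
Step 4: Evaluate f.
f(-0.6307, -1.1198) = 7.3831


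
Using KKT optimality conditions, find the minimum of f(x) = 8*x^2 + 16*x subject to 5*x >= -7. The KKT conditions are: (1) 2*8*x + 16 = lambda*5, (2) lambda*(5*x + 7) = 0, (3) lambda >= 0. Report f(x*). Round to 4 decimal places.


Step 1: Try lambda = 0 (constraint inactive).
Stationarity: 2*8*x + 16 = 0
x* = -16/(2*8) = -1.0
Check constraint: 5*-1.0 = -5.0 >= -7 -- satisfied.
Step 2: Compute optimal value.
f(x*) = 8*(-1.0)^2 + 16*(-1.0) = -8.0


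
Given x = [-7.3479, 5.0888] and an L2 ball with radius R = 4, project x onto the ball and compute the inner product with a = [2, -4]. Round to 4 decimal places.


Step 1: Compute ||x|| (intermediates to 6 decimals).
||x|| = sqrt((-7.3479)^2 + 5.0888^2) = 8.937982
Step 2: Project.
Since ||x|| > R, scale = R/||x|| = 4/8.937982 = 0.447528, proj(x) = scale * x
proj(x) = [-3.288391, 2.27738]
Step 3: Dot product.
a^T * proj(x) = 2*(-3.288391) - 4*2.27738 = -15.6863


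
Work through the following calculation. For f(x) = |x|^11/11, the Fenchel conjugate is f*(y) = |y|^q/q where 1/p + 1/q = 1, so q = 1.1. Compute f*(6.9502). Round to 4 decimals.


The conjugate exponent q satisfies 1/p + 1/q = 1.
p = 11, so q = 11/(11 - 1) = 1.1
|y|^q = 6.9502^1.1 = 8.4372
f*(6.9502) = 8.4372 / 1.1 = 7.6702


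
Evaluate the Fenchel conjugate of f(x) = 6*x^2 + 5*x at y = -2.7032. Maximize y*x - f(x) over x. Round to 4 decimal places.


f*(y) = sup_x {y*x - a*x^2 - b*x} = sup_x {(y-b)*x - a*x^2}
FOC: (y - b) - 2a*x = 0 => x* = (y - b)/(2a)
x* = (-2.7032 - 5)/(2*6) = -0.6419
f*(-2.7032) = (y-b)^2/(4a) = (-2.7032 - 5)^2/(4*6)
= 59.3393/24 = 2.4725


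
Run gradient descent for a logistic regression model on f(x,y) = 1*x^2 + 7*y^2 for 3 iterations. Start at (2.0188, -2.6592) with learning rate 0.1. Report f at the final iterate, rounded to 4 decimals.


Gradient descent on f(x,y) = 1*x^2 + 7*y^2.
Starting point: (2.0188, -2.6592), alpha = 0.1
Step 1: grad_x = 2*1*2.0188 = 4.0376, grad_y = 2*7*-2.6592 = -37.2288
  x_1 = 2.0188 - 0.1*4.0376 = 1.615
  y_1 = -2.6592 - 0.1*-37.2288 = 1.0637
Step 2: grad_x = 2*1*1.615 = 3.2301, grad_y = 2*7*1.0637 = 14.8915
  x_2 = 1.615 - 0.1*3.2301 = 1.292
  y_2 = 1.0637 - 0.1*14.8915 = -0.4255
Step 3: grad_x = 2*1*1.292 = 2.5841, grad_y = 2*7*-0.4255 = -5.9566
  x_3 = 1.292 - 0.1*2.5841 = 1.0336
  y_3 = -0.4255 - 0.1*-5.9566 = 0.1702
f(1.0336, 0.1702) = 1*1.0336^2 + 7*0.1702^2 = 1.2711


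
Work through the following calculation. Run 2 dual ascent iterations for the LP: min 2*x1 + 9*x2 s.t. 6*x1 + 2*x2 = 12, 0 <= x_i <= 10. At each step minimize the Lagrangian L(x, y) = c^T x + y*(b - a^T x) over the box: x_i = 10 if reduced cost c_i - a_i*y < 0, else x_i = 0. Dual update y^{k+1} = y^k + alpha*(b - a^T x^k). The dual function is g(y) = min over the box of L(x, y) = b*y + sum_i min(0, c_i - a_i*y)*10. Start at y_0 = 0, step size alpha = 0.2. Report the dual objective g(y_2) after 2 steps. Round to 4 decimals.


Dual ascent for LP: min 2*x1 + 9*x2, 6*x1 + 2*x2 = 12, 0 <= x_i <= 10
Step 1: y^k = 0.0, reduced costs: (2.0, 9.0)
  x^k = (0.0, 0.0), subgradient = b - a^T x = 12.0
  y^{k+1} = 0.0 + 0.2*12.0 = 2.4
Step 2: y^k = 2.4, reduced costs: (-12.4, 4.2)
  x^k = (10.0, 0.0), subgradient = b - a^T x = -48.0
  y^{k+1} = 2.4 + 0.2*-48.0 = -7.2
Dual objective at y_2 = -7.2: reduced costs (45.2, 23.4), box minimizer x = (0.0, 0.0)
g(y_2) = b*y + (c1 - a1*y)*x1 + (c2 - a2*y)*x2 = 12*(-7.2) + 45.2*0.0 + 23.4*0.0 = -86.4 + 0.0 + 0.0 = -86.4


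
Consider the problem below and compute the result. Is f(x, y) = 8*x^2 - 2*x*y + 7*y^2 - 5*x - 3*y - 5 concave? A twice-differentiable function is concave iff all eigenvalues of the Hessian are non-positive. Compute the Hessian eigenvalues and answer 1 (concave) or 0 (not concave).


The Hessian of f(x,y) = 8*x^2 - 2*x*y + 7*y^2 - 5*x - 3*y - 5 is:
H = [[16, -2], [-2, 14]]
Trace = 16 + 14 = 30
Determinant = 16*14 - (-2)^2 = 220
Discriminant = (30)^2 - 4*220 = 20.0
Eigenvalues: lambda_1 = 12.7639, lambda_2 = 17.2361
The function is not concave.

0


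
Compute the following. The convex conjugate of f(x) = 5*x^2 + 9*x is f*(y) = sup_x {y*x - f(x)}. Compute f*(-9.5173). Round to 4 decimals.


f*(y) = sup_x {y*x - a*x^2 - b*x} = sup_x {(y-b)*x - a*x^2}
FOC: (y - b) - 2a*x = 0 => x* = (y - b)/(2a)
x* = (-9.5173 - 9)/(2*5) = -1.8517
f*(-9.5173) = (y-b)^2/(4a) = (-9.5173 - 9)^2/(4*5)
= 342.8904/20 = 17.1445


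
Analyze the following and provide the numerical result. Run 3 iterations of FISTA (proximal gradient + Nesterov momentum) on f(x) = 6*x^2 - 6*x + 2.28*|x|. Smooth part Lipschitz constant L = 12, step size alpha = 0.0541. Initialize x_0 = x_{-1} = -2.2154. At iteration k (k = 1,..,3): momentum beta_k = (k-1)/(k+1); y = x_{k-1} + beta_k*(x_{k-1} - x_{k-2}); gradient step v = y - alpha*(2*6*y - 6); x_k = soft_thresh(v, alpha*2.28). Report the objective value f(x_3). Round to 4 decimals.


FISTA on f(x) = 6*x^2 - 6*x + 2.28*|x|
L = 12, alpha = 0.0541
Iteration 1: beta = 0.0, y = -2.2154 + 0.0*(-2.2154 + 2.2154) = -2.2154
  grad(y) = -32.5848, v = y - alpha*grad = -0.4526
  prox(v) = soft_thresh(-0.4526, 0.1233) = -0.3292
Iteration 2: beta = 0.3333, y = -0.3292 + 0.3333*(-0.3292 + 2.2154) = 0.2995
  grad(y) = -2.4058, v = y - alpha*grad = 0.4297
  prox(v) = soft_thresh(0.4297, 0.1233) = 0.3063
Iteration 3: beta = 0.5, y = 0.3063 + 0.5*(0.3063 + 0.3292) = 0.6241
  grad(y) = 1.4891, v = y - alpha*grad = 0.5435
  prox(v) = soft_thresh(0.5435, 0.1233) = 0.4202
f(x_3) = 6*0.4202^2 - 6*0.4202 + 2.28*|0.4202| = -0.5038


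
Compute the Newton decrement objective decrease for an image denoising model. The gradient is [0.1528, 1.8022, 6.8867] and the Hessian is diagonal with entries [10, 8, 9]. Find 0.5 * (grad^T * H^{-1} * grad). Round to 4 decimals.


Step 1: H is diagonal, so H^(-1) * g = [0.0153, 0.2253, 0.7652].
Step 2: g^T H^(-1) g = sum_i g_i^2 / H_ii
  = (0.1528)^2/10 + (1.8022)^2/8 + (6.8867)^2/9
  = 0.0023 + 0.406 + 5.2696 = 5.678
Step 3: Objective decrease = 0.5 * g^T H^(-1) g = 2.839


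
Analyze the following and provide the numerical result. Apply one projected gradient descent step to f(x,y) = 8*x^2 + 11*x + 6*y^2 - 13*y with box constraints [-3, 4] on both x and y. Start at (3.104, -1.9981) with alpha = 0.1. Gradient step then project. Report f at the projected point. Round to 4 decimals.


Step 1: Compute gradient at (3.104, -1.9981).
grad_x = 2*8*3.104 + 11 = 60.664
grad_y = 2*6*-1.9981 - 13 = -36.9772
Step 2: Gradient step.
x_raw = 3.104 - 0.1*60.664 = -2.9624
y_raw = -1.9981 - 0.1*-36.9772 = 1.6996
Step 3: Project onto [-3, 4].
x_proj = clip(-2.9624) = -2.9624
y_proj = clip(1.6996) = 1.6996
Step 4: Evaluate f.
f(-2.9624, 1.6996) = 32.8573


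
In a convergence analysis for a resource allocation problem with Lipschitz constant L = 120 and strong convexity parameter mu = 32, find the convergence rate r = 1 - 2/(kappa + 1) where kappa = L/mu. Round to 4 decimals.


Step 1: Compute the condition number.
kappa = L/mu = 120/32 = 3.75
Step 2: Compute the convergence rate.
r = 1 - 2/(kappa + 1) = 1 - 2*mu/(L + mu) = (L - mu)/(L + mu) = 88/152 = 0.5789


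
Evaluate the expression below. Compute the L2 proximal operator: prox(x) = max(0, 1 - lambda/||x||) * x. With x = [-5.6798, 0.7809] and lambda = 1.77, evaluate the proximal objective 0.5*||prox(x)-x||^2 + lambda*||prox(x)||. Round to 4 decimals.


Step 1: Compute ||x||.
||x|| = 5.7332
Step 2: Compute scaling factor.
scale = max(0, 1 - 1.77/5.7332) = 0.6913
Step 3: prox(x) = [-3.9263, 0.5398]
||prox(x)|| = 3.9632
Step 4: Proximal objective.
0.5*||prox-x||^2 = 1.5665
lambda*||prox|| = 7.0149
Total = 8.5814


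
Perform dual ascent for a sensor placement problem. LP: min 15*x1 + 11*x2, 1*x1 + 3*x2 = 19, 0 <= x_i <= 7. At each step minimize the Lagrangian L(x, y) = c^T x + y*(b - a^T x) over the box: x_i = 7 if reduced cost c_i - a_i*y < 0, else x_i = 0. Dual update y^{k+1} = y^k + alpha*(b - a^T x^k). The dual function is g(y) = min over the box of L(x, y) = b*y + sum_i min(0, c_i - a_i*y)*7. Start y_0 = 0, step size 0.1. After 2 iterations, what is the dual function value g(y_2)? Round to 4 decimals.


Dual ascent for LP: min 15*x1 + 11*x2, 1*x1 + 3*x2 = 19, 0 <= x_i <= 7
Step 1: y^k = 0.0, reduced costs: (15.0, 11.0)
  x^k = (0.0, 0.0), subgradient = b - a^T x = 19.0
  y^{k+1} = 0.0 + 0.1*19.0 = 1.9
Step 2: y^k = 1.9, reduced costs: (13.1, 5.3)
  x^k = (0.0, 0.0), subgradient = b - a^T x = 19.0
  y^{k+1} = 1.9 + 0.1*19.0 = 3.8
Dual objective at y_2 = 3.8: reduced costs (11.2, -0.4), box minimizer x = (0.0, 7.0)
g(y_2) = b*y + (c1 - a1*y)*x1 + (c2 - a2*y)*x2 = 19*3.8 + 11.2*0.0 + (-0.4)*7.0 = 72.2 + 0.0 - 2.8 = 69.4


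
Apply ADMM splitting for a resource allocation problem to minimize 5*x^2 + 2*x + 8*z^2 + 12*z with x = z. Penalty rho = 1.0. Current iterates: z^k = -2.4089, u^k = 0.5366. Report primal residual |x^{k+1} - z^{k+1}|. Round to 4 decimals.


ADMM iteration with rho = 1.0, z^k = -2.4089, u^k = 0.5366
Step 1: x-update.
Minimize 5*x^2 + 2*x + (1.0/2)*(x + 2.4089 + 0.5366)^2
FOC: (2*5 + 1.0)*x = -2 + 1.0*(-2.4089 - 0.5366)
x^{k+1} = -0.4496
Step 2: z-update.
Minimize 8*z^2 + 12*z + (1.0/2)*(-0.4496 - z + 0.5366)^2
FOC: (2*8 + 1.0)*z = -12 + 1.0*(-0.4496 + 0.5366)
z^{k+1} = -0.7008
Step 3: u-update.
u^{k+1} = 0.5366 - 0.4496 + 0.7008 = 0.7878
Step 4: Primal residual = |-0.4496 + 0.7008| = 0.2512


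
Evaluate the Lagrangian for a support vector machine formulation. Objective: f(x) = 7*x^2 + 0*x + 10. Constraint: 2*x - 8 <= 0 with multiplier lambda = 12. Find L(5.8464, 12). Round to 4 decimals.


Step 1: Evaluate f(x).
f(5.8464) = 7*5.8464^2 + 0*5.8464 + 10 = 249.2628
Step 2: Evaluate g(x).
g(5.8464) = 2*5.8464 - 8 = 3.6928
Step 3: Compute Lagrangian.
L = 249.2628 + 12*3.6928 = 293.5764


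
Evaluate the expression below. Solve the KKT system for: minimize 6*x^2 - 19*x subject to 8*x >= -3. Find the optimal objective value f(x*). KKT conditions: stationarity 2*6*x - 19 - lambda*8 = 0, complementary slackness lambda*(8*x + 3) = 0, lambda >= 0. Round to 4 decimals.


Step 1: Try lambda = 0 (constraint inactive).
Stationarity: 2*6*x - 19 = 0
x* = 19/(2*6) = 19/12 = 1.5833 (rounded; the exact value 19/12 is used below)
Check constraint: 8*1.5833 = 12.6664 >= -3 -- satisfied.
Step 2: Compute optimal value.
f(x*) = 6*(19/12)^2 - 19*(19/12) = -15.0417


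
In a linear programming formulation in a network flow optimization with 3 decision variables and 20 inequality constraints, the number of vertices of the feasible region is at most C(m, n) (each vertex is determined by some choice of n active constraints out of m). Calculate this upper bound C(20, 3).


Each vertex corresponds to some choice of n active constraints out of m, so the number of vertices is at most C(m, n) = m! / (n!(m-n)!).
m = 20, n = 3
Numerator: 20 * 19 * 18
Denominator: 3! = 6
C(20, 3) = 1140


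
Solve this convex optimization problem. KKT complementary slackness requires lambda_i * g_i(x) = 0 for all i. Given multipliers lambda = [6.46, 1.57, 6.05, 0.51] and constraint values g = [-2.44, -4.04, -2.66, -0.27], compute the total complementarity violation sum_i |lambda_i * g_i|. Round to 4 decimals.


KKT complementary slackness check:
lambda_1 * g_1 = 6.46 * -2.44 = -15.7624
lambda_2 * g_2 = 1.57 * -4.04 = -6.3428
lambda_3 * g_3 = 6.05 * -2.66 = -16.093
lambda_4 * g_4 = 0.51 * -0.27 = -0.1377
Total violation = 15.7624 + 6.3428 + 16.093 + 0.1377 = 38.3359


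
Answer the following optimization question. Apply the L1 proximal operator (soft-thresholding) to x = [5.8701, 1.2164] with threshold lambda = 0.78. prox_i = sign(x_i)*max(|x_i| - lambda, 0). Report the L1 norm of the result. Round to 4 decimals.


Soft-thresholding with lambda = 0.78:
prox(5.8701) = sign(5.8701)*max(|5.8701| - 0.78, 0) = 5.0901
prox(1.2164) = sign(1.2164)*max(|1.2164| - 0.78, 0) = 0.4364
prox(x) = [5.0901, 0.4364]
||prox(x)||_1 = 5.0901 + 0.4364 = 5.5265


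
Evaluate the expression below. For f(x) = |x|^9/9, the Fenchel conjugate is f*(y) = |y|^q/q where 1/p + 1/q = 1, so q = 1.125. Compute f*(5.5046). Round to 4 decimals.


The conjugate exponent q satisfies 1/p + 1/q = 1.
p = 9, so q = 9/(9 - 1) = 1.125
|y|^q = 5.5046^1.125 = 6.8127
f*(5.5046) = 6.8127 / 1.125 = 6.0557


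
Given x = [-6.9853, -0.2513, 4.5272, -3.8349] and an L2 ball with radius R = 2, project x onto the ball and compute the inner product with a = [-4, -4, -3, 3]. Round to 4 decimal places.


Step 1: Compute ||x|| (intermediates to 6 decimals).
||x|| = sqrt((-6.9853)^2 + (-0.2513)^2 + 4.5272^2 + (-3.8349)^2) = 9.1684
Step 2: Project.
Since ||x|| > R, scale = R/||x|| = 2/9.1684 = 0.218141, proj(x) = scale * x
proj(x) = [-1.52378, -0.054819, 0.987568, -0.836549]
Step 3: Dot product.
a^T * proj(x) = -4*(-1.52378) - 4*(-0.054819) - 3*0.987568 + 3*(-0.836549) = 0.842


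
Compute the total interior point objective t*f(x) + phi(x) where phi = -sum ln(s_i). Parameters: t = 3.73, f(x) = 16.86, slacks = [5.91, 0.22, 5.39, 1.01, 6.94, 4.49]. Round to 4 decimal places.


Step 1: Compute log-barrier.
ln values: [1.7766, -1.5141, 1.6845, 0.01, 1.9373, 1.5019]
phi = -(1.7766 - 1.5141 + 1.6845 + 0.01 + 1.9373 + 1.5019) = -5.3962
Step 2: Compute augmented objective.
t*f(x) = 3.73*16.86 = 62.8878
Total = 62.8878 - 5.3962 = 57.4916


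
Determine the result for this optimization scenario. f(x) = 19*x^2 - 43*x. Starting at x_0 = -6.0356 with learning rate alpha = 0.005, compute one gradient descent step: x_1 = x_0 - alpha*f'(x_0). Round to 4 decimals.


We compute the gradient at x_0 and apply the update.
f'(x) = 38*x - 43
f'(-6.0356) = 38*-6.0356 - 43 = -272.3528
x_1 = -6.0356 - 0.005*-272.3528 = -4.6738


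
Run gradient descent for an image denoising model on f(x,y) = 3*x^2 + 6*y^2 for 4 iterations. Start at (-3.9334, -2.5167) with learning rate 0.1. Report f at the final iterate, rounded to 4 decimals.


Gradient descent on f(x,y) = 3*x^2 + 6*y^2.
Starting point: (-3.9334, -2.5167), alpha = 0.1
Step 1: grad_x = 2*3*-3.9334 = -23.6004, grad_y = 2*6*-2.5167 = -30.2004
  x_1 = -3.9334 - 0.1*-23.6004 = -1.5734
  y_1 = -2.5167 - 0.1*-30.2004 = 0.5033
Step 2: grad_x = 2*3*-1.5734 = -9.4402, grad_y = 2*6*0.5033 = 6.0401
  x_2 = -1.5734 - 0.1*-9.4402 = -0.6293
  y_2 = 0.5033 - 0.1*6.0401 = -0.1007
Step 3: grad_x = 2*3*-0.6293 = -3.7761, grad_y = 2*6*-0.1007 = -1.208
  x_3 = -0.6293 - 0.1*-3.7761 = -0.2517
  y_3 = -0.1007 - 0.1*-1.208 = 0.0201
Step 4: grad_x = 2*3*-0.2517 = -1.5104, grad_y = 2*6*0.0201 = 0.2416
  x_4 = -0.2517 - 0.1*-1.5104 = -0.1007
  y_4 = 0.0201 - 0.1*0.2416 = -0.004
f(-0.1007, -0.004) = 3*(-0.1007)^2 + 6*(-0.004)^2 = 0.0305


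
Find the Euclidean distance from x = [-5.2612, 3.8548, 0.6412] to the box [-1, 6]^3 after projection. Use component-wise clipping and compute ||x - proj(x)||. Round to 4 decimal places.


Project each component onto [-1, 6].
clip(-5.2612) = -1.0, clip(3.8548) = 3.8548, clip(0.6412) = 0.6412
Projection = [-1.0, 3.8548, 0.6412]
Squared diffs: [18.1578, 0.0, 0.0]
Distance = sqrt(18.1578) = 4.2612


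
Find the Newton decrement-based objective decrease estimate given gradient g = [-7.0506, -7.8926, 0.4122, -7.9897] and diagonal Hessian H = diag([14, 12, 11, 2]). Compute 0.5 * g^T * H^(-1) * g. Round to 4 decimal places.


Step 1: H is diagonal, so H^(-1) * g = [-0.5036, -0.6577, 0.0375, -3.9949].
Step 2: g^T H^(-1) g = sum_i g_i^2 / H_ii
  = (-7.0506)^2/14 + (-7.8926)^2/12 + (0.4122)^2/11 + (-7.9897)^2/2
  = 3.5508 + 5.1911 + 0.0154 + 31.9177 = 40.675
Step 3: Objective decrease = 0.5 * g^T H^(-1) g = 20.3375


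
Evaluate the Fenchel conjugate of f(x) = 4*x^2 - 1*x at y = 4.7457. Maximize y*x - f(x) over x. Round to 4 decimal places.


f*(y) = sup_x {y*x - a*x^2 - b*x} = sup_x {(y-b)*x - a*x^2}
FOC: (y - b) - 2a*x = 0 => x* = (y - b)/(2a)
x* = (4.7457 + 1)/(2*4) = 0.7182
f*(4.7457) = (y-b)^2/(4a) = (4.7457 + 1)^2/(4*4)
= 33.0131/16 = 2.0633


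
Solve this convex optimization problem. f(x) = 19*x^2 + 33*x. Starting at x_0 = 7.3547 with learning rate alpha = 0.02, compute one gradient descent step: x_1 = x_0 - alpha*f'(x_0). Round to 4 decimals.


We compute the gradient at x_0 and apply the update.
f'(x) = 38*x + 33
f'(7.3547) = 38*7.3547 + 33 = 312.4786
x_1 = 7.3547 - 0.02*312.4786 = 1.1051


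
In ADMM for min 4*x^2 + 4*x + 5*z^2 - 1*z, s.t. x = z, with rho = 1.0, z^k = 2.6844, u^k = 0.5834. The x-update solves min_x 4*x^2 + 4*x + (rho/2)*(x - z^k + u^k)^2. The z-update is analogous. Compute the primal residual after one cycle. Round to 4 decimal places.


ADMM iteration with rho = 1.0, z^k = 2.6844, u^k = 0.5834
Step 1: x-update.
Minimize 4*x^2 + 4*x + (1.0/2)*(x - 2.6844 + 0.5834)^2
FOC: (2*4 + 1.0)*x = -4 + 1.0*(2.6844 - 0.5834)
x^{k+1} = -0.211
Step 2: z-update.
Minimize 5*z^2 - 1*z + (1.0/2)*(-0.211 - z + 0.5834)^2
FOC: (2*5 + 1.0)*z = 1 + 1.0*(-0.211 + 0.5834)
z^{k+1} = 0.1248
Step 3: u-update.
u^{k+1} = 0.5834 - 0.211 - 0.1248 = 0.2476
Step 4: Primal residual = |-0.211 - 0.1248| = 0.3358


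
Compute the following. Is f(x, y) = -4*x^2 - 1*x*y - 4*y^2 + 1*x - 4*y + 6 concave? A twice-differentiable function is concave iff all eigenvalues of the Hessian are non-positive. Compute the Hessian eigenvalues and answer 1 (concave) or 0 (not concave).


The Hessian of f(x,y) = -4*x^2 - 1*x*y - 4*y^2 + 1*x - 4*y + 6 is:
H = [[-8, -1], [-1, -8]]
Trace = -8 - 8 = -16
Determinant = -8*-8 - (-1)^2 = 63
Discriminant = (-16)^2 - 4*63 = 4.0
Eigenvalues: lambda_1 = -9.0, lambda_2 = -7.0
The function is concave.

1


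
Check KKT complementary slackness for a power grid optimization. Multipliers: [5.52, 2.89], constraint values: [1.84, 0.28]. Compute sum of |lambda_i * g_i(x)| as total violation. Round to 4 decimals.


KKT complementary slackness check:
lambda_1 * g_1 = 5.52 * 1.84 = 10.1568
lambda_2 * g_2 = 2.89 * 0.28 = 0.8092
Total violation = 10.1568 + 0.8092 = 10.966


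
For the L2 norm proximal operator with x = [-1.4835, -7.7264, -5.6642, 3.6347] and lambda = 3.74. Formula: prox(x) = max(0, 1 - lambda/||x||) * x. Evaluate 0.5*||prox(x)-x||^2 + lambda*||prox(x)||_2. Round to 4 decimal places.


Step 1: Compute ||x||.
||x|| = 10.3534
Step 2: Compute scaling factor.
scale = max(0, 1 - 3.74/10.3534) = 0.6388
Step 3: prox(x) = [-0.9476, -4.9354, -3.6181, 2.3217]
||prox(x)|| = 6.6134
Step 4: Proximal objective.
0.5*||prox-x||^2 = 6.9938
lambda*||prox|| = 24.7341
Total = 31.7278


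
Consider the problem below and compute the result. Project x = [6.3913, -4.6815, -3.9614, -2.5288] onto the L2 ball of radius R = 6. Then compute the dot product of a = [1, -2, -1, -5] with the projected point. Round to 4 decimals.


Step 1: Compute ||x|| (intermediates to 6 decimals).
||x|| = sqrt(6.3913^2 + (-4.6815)^2 + (-3.9614)^2 + (-2.5288)^2) = 9.211551
Step 2: Project.
Since ||x|| > R, scale = R/||x|| = 6/9.211551 = 0.651356, proj(x) = scale * x
proj(x) = [4.163012, -3.049323, -2.580282, -1.647149]
Step 3: Dot product.
a^T * proj(x) = 1*4.163012 - 2*(-3.049323) - 1*(-2.580282) - 5*(-1.647149) = 21.0777


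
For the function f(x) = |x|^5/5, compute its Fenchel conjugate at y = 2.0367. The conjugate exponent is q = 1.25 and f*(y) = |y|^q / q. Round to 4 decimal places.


The conjugate exponent q satisfies 1/p + 1/q = 1.
p = 5, so q = 5/(5 - 1) = 1.25
|y|^q = 2.0367^1.25 = 2.4331
f*(2.0367) = 2.4331 / 1.25 = 1.9465


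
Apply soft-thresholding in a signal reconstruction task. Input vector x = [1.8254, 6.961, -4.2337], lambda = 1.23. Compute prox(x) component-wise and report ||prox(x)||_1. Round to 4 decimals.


Soft-thresholding with lambda = 1.23:
prox(1.8254) = sign(1.8254)*max(|1.8254| - 1.23, 0) = 0.5954
prox(6.961) = sign(6.961)*max(|6.961| - 1.23, 0) = 5.731
prox(-4.2337) = sign(-4.2337)*max(|-4.2337| - 1.23, 0) = -3.0037
prox(x) = [0.5954, 5.731, -3.0037]
||prox(x)||_1 = 0.5954 + 5.731 + 3.0037 = 9.3301


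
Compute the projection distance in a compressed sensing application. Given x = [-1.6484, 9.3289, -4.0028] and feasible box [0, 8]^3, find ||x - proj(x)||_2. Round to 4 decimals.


Project each component onto [0, 8].
clip(-1.6484) = 0.0, clip(9.3289) = 8.0, clip(-4.0028) = 0.0
Projection = [0.0, 8.0, 0.0]
Squared diffs: [2.7172, 1.766, 16.0224]
Distance = sqrt(20.5056) = 4.5283


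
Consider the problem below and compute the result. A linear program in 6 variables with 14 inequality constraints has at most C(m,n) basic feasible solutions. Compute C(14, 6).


Each vertex corresponds to some choice of n active constraints out of m, so the number of vertices is at most C(m, n) = m! / (n!(m-n)!).
m = 14, n = 6
Numerator: 14 * 13 * 12 * 11 * 10 * 9
Denominator: 6! = 720
C(14, 6) = 3003


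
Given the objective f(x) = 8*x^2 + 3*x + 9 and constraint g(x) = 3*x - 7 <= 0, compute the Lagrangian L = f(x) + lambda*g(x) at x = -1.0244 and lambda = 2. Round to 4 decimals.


Step 1: Evaluate f(x).
f(-1.0244) = 8*(-1.0244)^2 + 3*(-1.0244) + 9 = 14.322
Step 2: Evaluate g(x).
g(-1.0244) = 3*-1.0244 - 7 = -10.0732
Step 3: Compute Lagrangian.
L = 14.322 + 2*-10.0732 = -5.8244


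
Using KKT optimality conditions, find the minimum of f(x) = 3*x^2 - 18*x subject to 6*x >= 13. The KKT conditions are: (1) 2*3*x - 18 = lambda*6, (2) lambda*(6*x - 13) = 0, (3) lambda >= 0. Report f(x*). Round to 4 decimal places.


Step 1: Try lambda = 0 (constraint inactive).
Stationarity: 2*3*x - 18 = 0
x* = 18/(2*3) = 3.0
Check constraint: 6*3.0 = 18.0 >= 13 -- satisfied.
Step 2: Compute optimal value.
f(x*) = 3*3.0^2 - 18*3.0 = -27.0


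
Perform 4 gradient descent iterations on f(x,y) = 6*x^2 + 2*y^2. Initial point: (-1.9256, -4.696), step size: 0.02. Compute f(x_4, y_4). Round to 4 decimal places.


Gradient descent on f(x,y) = 6*x^2 + 2*y^2.
Starting point: (-1.9256, -4.696), alpha = 0.02
Step 1: grad_x = 2*6*-1.9256 = -23.1072, grad_y = 2*2*-4.696 = -18.784
  x_1 = -1.9256 - 0.02*-23.1072 = -1.4635
  y_1 = -4.696 - 0.02*-18.784 = -4.3203
Step 2: grad_x = 2*6*-1.4635 = -17.5615, grad_y = 2*2*-4.3203 = -17.2813
  x_2 = -1.4635 - 0.02*-17.5615 = -1.1122
  y_2 = -4.3203 - 0.02*-17.2813 = -3.9747
Step 3: grad_x = 2*6*-1.1122 = -13.3467, grad_y = 2*2*-3.9747 = -15.8988
  x_3 = -1.1122 - 0.02*-13.3467 = -0.8453
  y_3 = -3.9747 - 0.02*-15.8988 = -3.6567
Step 4: grad_x = 2*6*-0.8453 = -10.1435, grad_y = 2*2*-3.6567 = -14.6269
  x_4 = -0.8453 - 0.02*-10.1435 = -0.6424
  y_4 = -3.6567 - 0.02*-14.6269 = -3.3642
f(-0.6424, -3.3642) = 6*(-0.6424)^2 + 2*(-3.3642)^2 = 25.1117


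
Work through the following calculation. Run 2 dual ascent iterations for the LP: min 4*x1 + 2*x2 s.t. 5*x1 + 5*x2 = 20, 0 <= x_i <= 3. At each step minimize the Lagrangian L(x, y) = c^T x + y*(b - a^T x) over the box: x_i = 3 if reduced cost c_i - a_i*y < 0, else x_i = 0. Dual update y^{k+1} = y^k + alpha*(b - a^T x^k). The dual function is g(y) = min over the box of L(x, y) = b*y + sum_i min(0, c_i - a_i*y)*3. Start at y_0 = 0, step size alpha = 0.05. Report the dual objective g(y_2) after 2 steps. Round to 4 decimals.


Dual ascent for LP: min 4*x1 + 2*x2, 5*x1 + 5*x2 = 20, 0 <= x_i <= 3
Step 1: y^k = 0.0, reduced costs: (4.0, 2.0)
  x^k = (0.0, 0.0), subgradient = b - a^T x = 20.0
  y^{k+1} = 0.0 + 0.05*20.0 = 1.0
Step 2: y^k = 1.0, reduced costs: (-1.0, -3.0)
  x^k = (3.0, 3.0), subgradient = b - a^T x = -10.0
  y^{k+1} = 1.0 + 0.05*-10.0 = 0.5
Dual objective at y_2 = 0.5: reduced costs (1.5, -0.5), box minimizer x = (0.0, 3.0)
g(y_2) = b*y + (c1 - a1*y)*x1 + (c2 - a2*y)*x2 = 20*0.5 + 1.5*0.0 + (-0.5)*3.0 = 10.0 + 0.0 - 1.5 = 8.5


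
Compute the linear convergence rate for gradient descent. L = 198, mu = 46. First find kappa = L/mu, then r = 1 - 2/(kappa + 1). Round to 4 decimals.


Step 1: Compute the condition number.
kappa = L/mu = 198/46 = 4.3043
Step 2: Compute the convergence rate.
r = 1 - 2/(kappa + 1) = 1 - 2*mu/(L + mu) = (L - mu)/(L + mu) = 152/244 = 0.623


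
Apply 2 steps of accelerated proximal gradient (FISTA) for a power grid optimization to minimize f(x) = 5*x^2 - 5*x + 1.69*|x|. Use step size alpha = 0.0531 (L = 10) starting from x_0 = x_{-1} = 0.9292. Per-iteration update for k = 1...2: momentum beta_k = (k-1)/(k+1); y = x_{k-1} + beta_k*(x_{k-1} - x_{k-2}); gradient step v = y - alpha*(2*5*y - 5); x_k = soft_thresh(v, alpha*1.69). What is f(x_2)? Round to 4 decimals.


FISTA on f(x) = 5*x^2 - 5*x + 1.69*|x|
L = 10, alpha = 0.0531
Iteration 1: beta = 0.0, y = 0.9292 + 0.0*(0.9292 - 0.9292) = 0.9292
  grad(y) = 4.292, v = y - alpha*grad = 0.7013
  prox(v) = soft_thresh(0.7013, 0.0897) = 0.6116
Iteration 2: beta = 0.3333, y = 0.6116 + 0.3333*(0.6116 - 0.9292) = 0.5057
  grad(y) = 0.0567, v = y - alpha*grad = 0.5027
  prox(v) = soft_thresh(0.5027, 0.0897) = 0.4129
f(x_2) = 5*0.4129^2 - 5*0.4129 + 1.69*|0.4129| = -0.5142


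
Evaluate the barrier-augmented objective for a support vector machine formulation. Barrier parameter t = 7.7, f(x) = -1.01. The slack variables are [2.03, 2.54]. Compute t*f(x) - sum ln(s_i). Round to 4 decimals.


Step 1: Compute log-barrier.
ln values: [0.708, 0.9322]
phi = -(0.708 + 0.9322) = -1.6402
Step 2: Compute augmented objective.
t*f(x) = 7.7*-1.01 = -7.777
Total = -7.777 - 1.6402 = -9.4172


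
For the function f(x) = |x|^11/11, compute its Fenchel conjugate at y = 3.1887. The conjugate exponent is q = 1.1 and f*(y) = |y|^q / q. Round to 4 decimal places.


The conjugate exponent q satisfies 1/p + 1/q = 1.
p = 11, so q = 11/(11 - 1) = 1.1
|y|^q = 3.1887^1.1 = 3.5808
f*(3.1887) = 3.5808 / 1.1 = 3.2552


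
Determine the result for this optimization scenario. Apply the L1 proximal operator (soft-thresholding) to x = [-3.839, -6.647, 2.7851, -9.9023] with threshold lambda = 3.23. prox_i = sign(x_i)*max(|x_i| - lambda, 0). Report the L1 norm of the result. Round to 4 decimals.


Soft-thresholding with lambda = 3.23:
prox(-3.839) = sign(-3.839)*max(|-3.839| - 3.23, 0) = -0.609
prox(-6.647) = sign(-6.647)*max(|-6.647| - 3.23, 0) = -3.417
prox(2.7851) = sign(2.7851)*max(|2.7851| - 3.23, 0) = 0.0
prox(-9.9023) = sign(-9.9023)*max(|-9.9023| - 3.23, 0) = -6.6723
prox(x) = [-0.609, -3.417, 0.0, -6.6723]
||prox(x)||_1 = 0.609 + 3.417 + 0.0 + 6.6723 = 10.6983


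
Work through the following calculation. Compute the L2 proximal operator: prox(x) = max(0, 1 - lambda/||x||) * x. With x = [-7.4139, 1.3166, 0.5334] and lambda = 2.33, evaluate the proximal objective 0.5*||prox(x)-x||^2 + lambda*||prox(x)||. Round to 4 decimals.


Step 1: Compute ||x||.
||x|| = 7.5488
Step 2: Compute scaling factor.
scale = max(0, 1 - 2.33/7.5488) = 0.6913
Step 3: prox(x) = [-5.1255, 0.9102, 0.3688]
||prox(x)|| = 5.2188
Step 4: Proximal objective.
0.5*||prox-x||^2 = 2.7145
lambda*||prox|| = 12.1598
Total = 14.8742


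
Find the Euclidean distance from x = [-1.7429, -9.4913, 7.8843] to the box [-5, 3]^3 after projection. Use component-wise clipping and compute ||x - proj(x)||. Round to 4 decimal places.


Project each component onto [-5, 3].
clip(-1.7429) = -1.7429, clip(-9.4913) = -5.0, clip(7.8843) = 3.0
Projection = [-1.7429, -5.0, 3.0]
Squared diffs: [0.0, 20.1718, 23.8564]
Distance = sqrt(44.0282) = 6.6354


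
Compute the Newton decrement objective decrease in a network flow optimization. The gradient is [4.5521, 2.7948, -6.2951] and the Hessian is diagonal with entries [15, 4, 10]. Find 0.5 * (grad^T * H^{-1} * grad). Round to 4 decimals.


Step 1: H is diagonal, so H^(-1) * g = [0.3035, 0.6987, -0.6295].
Step 2: g^T H^(-1) g = sum_i g_i^2 / H_ii
  = (4.5521)^2/15 + (2.7948)^2/4 + (-6.2951)^2/10
  = 1.3814 + 1.9527 + 3.9628 = 7.297
Step 3: Objective decrease = 0.5 * g^T H^(-1) g = 3.6485


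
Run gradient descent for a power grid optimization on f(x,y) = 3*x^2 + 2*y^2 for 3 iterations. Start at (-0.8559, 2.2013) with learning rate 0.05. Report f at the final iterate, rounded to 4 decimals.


Gradient descent on f(x,y) = 3*x^2 + 2*y^2.
Starting point: (-0.8559, 2.2013), alpha = 0.05
Step 1: grad_x = 2*3*-0.8559 = -5.1354, grad_y = 2*2*2.2013 = 8.8052
  x_1 = -0.8559 - 0.05*-5.1354 = -0.5991
  y_1 = 2.2013 - 0.05*8.8052 = 1.761
Step 2: grad_x = 2*3*-0.5991 = -3.5948, grad_y = 2*2*1.761 = 7.0442
  x_2 = -0.5991 - 0.05*-3.5948 = -0.4194
  y_2 = 1.761 - 0.05*7.0442 = 1.4088
Step 3: grad_x = 2*3*-0.4194 = -2.5163, grad_y = 2*2*1.4088 = 5.6353
  x_3 = -0.4194 - 0.05*-2.5163 = -0.2936
  y_3 = 1.4088 - 0.05*5.6353 = 1.1271
f(-0.2936, 1.1271) = 3*(-0.2936)^2 + 2*1.1271^2 = 2.7991


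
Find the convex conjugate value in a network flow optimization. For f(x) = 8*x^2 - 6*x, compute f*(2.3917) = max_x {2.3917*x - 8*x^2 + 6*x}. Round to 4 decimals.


f*(y) = sup_x {y*x - a*x^2 - b*x} = sup_x {(y-b)*x - a*x^2}
FOC: (y - b) - 2a*x = 0 => x* = (y - b)/(2a)
x* = (2.3917 + 6)/(2*8) = 0.5245
f*(2.3917) = (y-b)^2/(4a) = (2.3917 + 6)^2/(4*8)
= 70.4206/32 = 2.2006


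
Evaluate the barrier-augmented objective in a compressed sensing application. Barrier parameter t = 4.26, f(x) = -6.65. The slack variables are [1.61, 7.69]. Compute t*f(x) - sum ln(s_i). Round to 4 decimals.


Step 1: Compute log-barrier.
ln values: [0.4762, 2.0399]
phi = -(0.4762 + 2.0399) = -2.5162
Step 2: Compute augmented objective.
t*f(x) = 4.26*-6.65 = -28.329
Total = -28.329 - 2.5162 = -30.8452


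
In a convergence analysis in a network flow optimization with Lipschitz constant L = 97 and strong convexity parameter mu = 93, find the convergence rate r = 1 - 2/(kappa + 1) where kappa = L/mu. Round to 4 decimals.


Step 1: Compute the condition number.
kappa = L/mu = 97/93 = 1.043
Step 2: Compute the convergence rate.
r = 1 - 2/(kappa + 1) = 1 - 2*mu/(L + mu) = (L - mu)/(L + mu) = 4/190 = 0.0211


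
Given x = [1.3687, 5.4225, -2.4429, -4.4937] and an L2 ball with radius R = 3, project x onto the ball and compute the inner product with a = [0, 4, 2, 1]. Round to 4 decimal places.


Step 1: Compute ||x|| (intermediates to 6 decimals).
||x|| = sqrt(1.3687^2 + 5.4225^2 + (-2.4429)^2 + (-4.4937)^2) = 7.578783
Step 2: Project.
Since ||x|| > R, scale = R/||x|| = 3/7.578783 = 0.395842, proj(x) = scale * x
proj(x) = [0.541789, 2.146453, -0.967002, -1.778795]
Step 3: Dot product.
a^T * proj(x) = 0*0.541789 + 4*2.146453 + 2*(-0.967002) + 1*(-1.778795) = 4.873


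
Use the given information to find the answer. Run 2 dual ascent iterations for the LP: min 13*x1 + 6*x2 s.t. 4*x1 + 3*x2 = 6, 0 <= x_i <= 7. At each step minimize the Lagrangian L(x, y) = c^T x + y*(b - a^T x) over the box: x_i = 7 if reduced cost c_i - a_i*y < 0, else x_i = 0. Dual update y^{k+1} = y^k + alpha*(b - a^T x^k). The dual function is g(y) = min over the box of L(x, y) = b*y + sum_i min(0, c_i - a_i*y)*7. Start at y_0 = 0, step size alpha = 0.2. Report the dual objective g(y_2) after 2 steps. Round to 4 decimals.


Dual ascent for LP: min 13*x1 + 6*x2, 4*x1 + 3*x2 = 6, 0 <= x_i <= 7
Step 1: y^k = 0.0, reduced costs: (13.0, 6.0)
  x^k = (0.0, 0.0), subgradient = b - a^T x = 6.0
  y^{k+1} = 0.0 + 0.2*6.0 = 1.2
Step 2: y^k = 1.2, reduced costs: (8.2, 2.4)
  x^k = (0.0, 0.0), subgradient = b - a^T x = 6.0
  y^{k+1} = 1.2 + 0.2*6.0 = 2.4
Dual objective at y_2 = 2.4: reduced costs (3.4, -1.2), box minimizer x = (0.0, 7.0)
g(y_2) = b*y + (c1 - a1*y)*x1 + (c2 - a2*y)*x2 = 6*2.4 + 3.4*0.0 + (-1.2)*7.0 = 14.4 + 0.0 - 8.4 = 6.0


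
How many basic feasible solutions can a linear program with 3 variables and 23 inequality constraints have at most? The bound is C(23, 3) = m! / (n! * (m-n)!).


Each vertex corresponds to some choice of n active constraints out of m, so the number of vertices is at most C(m, n) = m! / (n!(m-n)!).
m = 23, n = 3
Numerator: 23 * 22 * 21
Denominator: 3! = 6
C(23, 3) = 1771


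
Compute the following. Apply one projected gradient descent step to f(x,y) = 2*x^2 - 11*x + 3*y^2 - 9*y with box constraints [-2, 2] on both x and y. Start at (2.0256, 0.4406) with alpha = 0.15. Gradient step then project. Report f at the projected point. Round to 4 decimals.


Step 1: Compute gradient at (2.0256, 0.4406).
grad_x = 2*2*2.0256 - 11 = -2.8976
grad_y = 2*3*0.4406 - 9 = -6.3564
Step 2: Gradient step.
x_raw = 2.0256 - 0.15*-2.8976 = 2.4602
y_raw = 0.4406 - 0.15*-6.3564 = 1.3941
Step 3: Project onto [-2, 2].
x_proj = clip(2.4602) = 2.0
y_proj = clip(1.3941) = 1.3941
Step 4: Evaluate f.
f(2.0, 1.3941) = -20.7163


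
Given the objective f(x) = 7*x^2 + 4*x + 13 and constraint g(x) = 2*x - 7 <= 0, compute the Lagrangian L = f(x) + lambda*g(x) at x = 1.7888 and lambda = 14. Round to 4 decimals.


Step 1: Evaluate f(x).
f(1.7888) = 7*1.7888^2 + 4*1.7888 + 13 = 42.5538
Step 2: Evaluate g(x).
g(1.7888) = 2*1.7888 - 7 = -3.4224
Step 3: Compute Lagrangian.
L = 42.5538 + 14*-3.4224 = -5.3598


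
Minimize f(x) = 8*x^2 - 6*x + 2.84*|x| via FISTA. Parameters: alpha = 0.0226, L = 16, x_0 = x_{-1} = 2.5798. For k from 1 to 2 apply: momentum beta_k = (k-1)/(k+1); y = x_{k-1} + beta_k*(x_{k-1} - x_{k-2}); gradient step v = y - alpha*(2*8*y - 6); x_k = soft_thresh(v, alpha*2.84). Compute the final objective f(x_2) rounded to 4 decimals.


FISTA on f(x) = 8*x^2 - 6*x + 2.84*|x|
L = 16, alpha = 0.0226
Iteration 1: beta = 0.0, y = 2.5798 + 0.0*(2.5798 - 2.5798) = 2.5798
  grad(y) = 35.2768, v = y - alpha*grad = 1.7825
  prox(v) = soft_thresh(1.7825, 0.0642) = 1.7184
Iteration 2: beta = 0.3333, y = 1.7184 + 0.3333*(1.7184 - 2.5798) = 1.4312
  grad(y) = 16.8994, v = y - alpha*grad = 1.0493
  prox(v) = soft_thresh(1.0493, 0.0642) = 0.9851
f(x_2) = 8*0.9851^2 - 6*0.9851 + 2.84*|0.9851| = 4.6505


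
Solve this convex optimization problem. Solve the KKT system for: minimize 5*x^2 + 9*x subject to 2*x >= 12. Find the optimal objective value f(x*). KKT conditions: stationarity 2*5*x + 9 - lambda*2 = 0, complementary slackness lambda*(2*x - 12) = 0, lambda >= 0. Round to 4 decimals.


Step 1: Try lambda = 0 (constraint inactive).
x_unc = -9/(2*5) = -0.9
Check: 2*-0.9 = -1.8 < 12 -- violated!
Step 2: Constraint must be active: 2*x = 12
x* = 12/2 = 6.0
lambda = (2*5*6.0 + 9)/2 = 34.5
Step 3: Compute optimal value.
f(x*) = 5*6.0^2 + 9*6.0 = 234.0


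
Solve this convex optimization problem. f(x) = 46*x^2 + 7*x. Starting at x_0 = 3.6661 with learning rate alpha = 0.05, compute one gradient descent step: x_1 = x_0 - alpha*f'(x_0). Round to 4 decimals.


We compute the gradient at x_0 and apply the update.
f'(x) = 92*x + 7
f'(3.6661) = 92*3.6661 + 7 = 344.2812
x_1 = 3.6661 - 0.05*344.2812 = -13.548


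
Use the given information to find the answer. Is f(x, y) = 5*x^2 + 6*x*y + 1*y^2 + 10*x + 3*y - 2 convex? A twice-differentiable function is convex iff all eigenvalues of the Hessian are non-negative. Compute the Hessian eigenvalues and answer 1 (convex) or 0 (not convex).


The Hessian of f(x,y) = 5*x^2 + 6*x*y + 1*y^2 + 10*x + 3*y - 2 is:
H = [[10, 6], [6, 2]]
Trace = 10 + 2 = 12
Determinant = 10*2 - (6)^2 = -16
Discriminant = (12)^2 - 4*-16 = 208.0
Eigenvalues: lambda_1 = -1.2111, lambda_2 = 13.2111
The function is not convex.

0


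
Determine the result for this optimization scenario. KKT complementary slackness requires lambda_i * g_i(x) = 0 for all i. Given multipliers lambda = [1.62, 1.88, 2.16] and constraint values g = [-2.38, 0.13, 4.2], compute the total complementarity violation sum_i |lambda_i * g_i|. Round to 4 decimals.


KKT complementary slackness check:
lambda_1 * g_1 = 1.62 * -2.38 = -3.8556
lambda_2 * g_2 = 1.88 * 0.13 = 0.2444
lambda_3 * g_3 = 2.16 * 4.2 = 9.072
Total violation = 3.8556 + 0.2444 + 9.072 = 13.172


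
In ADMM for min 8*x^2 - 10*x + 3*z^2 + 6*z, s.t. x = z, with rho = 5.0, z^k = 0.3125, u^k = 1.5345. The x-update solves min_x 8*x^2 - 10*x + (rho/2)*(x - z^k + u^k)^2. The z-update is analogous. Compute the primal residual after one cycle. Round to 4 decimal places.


ADMM iteration with rho = 5.0, z^k = 0.3125, u^k = 1.5345
Step 1: x-update.
Minimize 8*x^2 - 10*x + (5.0/2)*(x - 0.3125 + 1.5345)^2
FOC: (2*8 + 5.0)*x = 10 + 5.0*(0.3125 - 1.5345)
x^{k+1} = 0.1852
Step 2: z-update.
Minimize 3*z^2 + 6*z + (5.0/2)*(0.1852 - z + 1.5345)^2
FOC: (2*3 + 5.0)*z = -6 + 5.0*(0.1852 + 1.5345)
z^{k+1} = 0.2362
Step 3: u-update.
u^{k+1} = 1.5345 + 0.1852 - 0.2362 = 1.4835
Step 4: Primal residual = |0.1852 - 0.2362| = 0.051


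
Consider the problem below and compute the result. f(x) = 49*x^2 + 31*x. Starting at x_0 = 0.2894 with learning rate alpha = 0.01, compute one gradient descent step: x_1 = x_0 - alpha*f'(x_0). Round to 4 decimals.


We compute the gradient at x_0 and apply the update.
f'(x) = 98*x + 31
f'(0.2894) = 98*0.2894 + 31 = 59.3612
x_1 = 0.2894 - 0.01*59.3612 = -0.3042


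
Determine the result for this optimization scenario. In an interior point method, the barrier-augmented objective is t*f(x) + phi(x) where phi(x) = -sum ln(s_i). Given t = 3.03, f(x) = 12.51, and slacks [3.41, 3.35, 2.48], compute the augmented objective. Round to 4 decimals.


Step 1: Compute log-barrier.
ln values: [1.2267, 1.209, 0.9083]
phi = -(1.2267 + 1.209 + 0.9083) = -3.3439
Step 2: Compute augmented objective.
t*f(x) = 3.03*12.51 = 37.9053
Total = 37.9053 - 3.3439 = 34.5614


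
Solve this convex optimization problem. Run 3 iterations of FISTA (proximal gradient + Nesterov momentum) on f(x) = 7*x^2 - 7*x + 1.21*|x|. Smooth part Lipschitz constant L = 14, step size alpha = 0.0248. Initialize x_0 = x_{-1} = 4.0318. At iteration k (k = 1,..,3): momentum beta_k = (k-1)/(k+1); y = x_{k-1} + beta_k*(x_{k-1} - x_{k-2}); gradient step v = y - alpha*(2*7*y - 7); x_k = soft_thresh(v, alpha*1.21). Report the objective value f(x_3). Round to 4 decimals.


FISTA on f(x) = 7*x^2 - 7*x + 1.21*|x|
L = 14, alpha = 0.0248
Iteration 1: beta = 0.0, y = 4.0318 + 0.0*(4.0318 - 4.0318) = 4.0318
  grad(y) = 49.4452, v = y - alpha*grad = 2.8056
  prox(v) = soft_thresh(2.8056, 0.03) = 2.7756
Iteration 2: beta = 0.3333, y = 2.7756 + 0.3333*(2.7756 - 4.0318) = 2.3568
  grad(y) = 25.9952, v = y - alpha*grad = 1.7121
  prox(v) = soft_thresh(1.7121, 0.03) = 1.6821
Iteration 3: beta = 0.5, y = 1.6821 + 0.5*(1.6821 - 2.7756) = 1.1354
  grad(y) = 8.8955, v = y - alpha*grad = 0.9148
  prox(v) = soft_thresh(0.9148, 0.03) = 0.8848
f(x_3) = 7*0.8848^2 - 7*0.8848 + 1.21*|0.8848| = 0.3569


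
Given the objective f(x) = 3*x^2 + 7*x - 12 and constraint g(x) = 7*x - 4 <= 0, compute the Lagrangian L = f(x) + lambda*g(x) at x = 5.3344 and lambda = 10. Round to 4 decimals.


Step 1: Evaluate f(x).
f(5.3344) = 3*5.3344^2 + 7*5.3344 - 12 = 110.7083
Step 2: Evaluate g(x).
g(5.3344) = 7*5.3344 - 4 = 33.3408
Step 3: Compute Lagrangian.
L = 110.7083 + 10*33.3408 = 444.1163


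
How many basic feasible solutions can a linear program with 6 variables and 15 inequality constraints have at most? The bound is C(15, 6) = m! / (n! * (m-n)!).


Each vertex corresponds to some choice of n active constraints out of m, so the number of vertices is at most C(m, n) = m! / (n!(m-n)!).
m = 15, n = 6
Numerator: 15 * 14 * 13 * 12 * 11 * 10
Denominator: 6! = 720
C(15, 6) = 5005


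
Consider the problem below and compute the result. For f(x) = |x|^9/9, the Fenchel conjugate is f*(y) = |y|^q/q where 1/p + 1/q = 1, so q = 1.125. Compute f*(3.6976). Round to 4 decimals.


The conjugate exponent q satisfies 1/p + 1/q = 1.
p = 9, so q = 9/(9 - 1) = 1.125
|y|^q = 3.6976^1.125 = 4.3542
f*(3.6976) = 4.3542 / 1.125 = 3.8704


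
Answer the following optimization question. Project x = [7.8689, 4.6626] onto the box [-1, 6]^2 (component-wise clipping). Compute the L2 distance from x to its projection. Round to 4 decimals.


Project each component onto [-1, 6].
clip(7.8689) = 6.0, clip(4.6626) = 4.6626
Projection = [6.0, 4.6626]
Squared diffs: [3.4928, 0.0]
Distance = sqrt(3.4928) = 1.8689
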